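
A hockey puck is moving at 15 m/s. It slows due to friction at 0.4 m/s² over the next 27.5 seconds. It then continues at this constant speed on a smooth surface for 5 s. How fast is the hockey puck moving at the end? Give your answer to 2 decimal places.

Phase 1 (decelerating): v₀ = 15.0 m/s, a = -0.4 m/s².
v = v₀ + at = 15.0 + (-0.4)(27.5) = 4.00 m/s
Δx = v₀t + ½at² = 15.0·27.5 + 0.5·-0.4·27.5² = 261 m

Phase 2 (constant speed): v₀ = 4.00 m/s, a = 0 m/s².
v = v₀ + at = 4.00 + (0)(5) = 4.00 m/s
Δx = v₀t + ½at² = 4.00·5 + 0.5·0·5² = 20.0 m
Final speed = 4.00 m/s

4.00 m/s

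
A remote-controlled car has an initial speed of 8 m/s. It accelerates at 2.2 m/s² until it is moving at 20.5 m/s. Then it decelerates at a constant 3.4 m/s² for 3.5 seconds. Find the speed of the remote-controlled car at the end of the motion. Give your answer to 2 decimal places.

Phase 1 (accelerating): v₀ = 8.00 m/s, a = 2.2 m/s².
v = v₀ + at → t = (20.5 − 8.00) / 2.2 = 5.68 s
v² = v₀² + 2aΔx → Δx = (20.5² − 8.00²)/(2·2.2) = 81.0 m

Phase 2 (decelerating): v₀ = 20.5 m/s, a = -3.4 m/s².
v = v₀ + at = 20.5 + (-3.4)(3.5) = 8.60 m/s
Δx = v₀t + ½at² = 20.5·3.5 + 0.5·-3.4·3.5² = 50.9 m
Final speed = 8.60 m/s

8.60 m/s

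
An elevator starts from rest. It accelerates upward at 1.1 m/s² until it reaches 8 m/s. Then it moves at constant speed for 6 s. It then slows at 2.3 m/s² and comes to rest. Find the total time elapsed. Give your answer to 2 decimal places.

16.75 s

Phase 1 (accelerating): v₀ = 0 m/s, a = 1.1 m/s².
v = v₀ + at → t = (8 − 0) / 1.1 = 7.27 s
v² = v₀² + 2aΔx → Δx = (8² − 0²)/(2·1.1) = 29.1 m

Phase 2 (constant speed): v₀ = 8.00 m/s, a = 0 m/s².
v = v₀ + at = 8.00 + (0)(6) = 8.00 m/s
Δx = v₀t + ½at² = 8.00·6 + 0.5·0·6² = 48.0 m

Phase 3 (decelerating): v₀ = 8.00 m/s, a = -2.3 m/s².
v = v₀ + at → t = (0 − 8.00) / -2.3 = 3.48 s
v² = v₀² + 2aΔx → Δx = (0² − 8.00²)/(2·-2.3) = 13.9 m
Total time = 7.27 + 6.00 + 3.48 = 16.8 s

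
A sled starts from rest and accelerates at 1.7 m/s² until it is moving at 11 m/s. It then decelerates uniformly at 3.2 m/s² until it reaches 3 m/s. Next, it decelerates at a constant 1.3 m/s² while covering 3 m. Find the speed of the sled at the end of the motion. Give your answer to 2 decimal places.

1.10 m/s

Phase 1 (accelerating): v₀ = 0 m/s, a = 1.7 m/s².
v = v₀ + at → t = (11 − 0) / 1.7 = 6.47 s
v² = v₀² + 2aΔx → Δx = (11² − 0²)/(2·1.7) = 35.6 m

Phase 2 (decelerating): v₀ = 11.0 m/s, a = -3.2 m/s².
v = v₀ + at → t = (3 − 11.0) / -3.2 = 2.50 s
v² = v₀² + 2aΔx → Δx = (3² − 11.0²)/(2·-3.2) = 17.5 m

Phase 3 (decelerating): v₀ = 3.00 m/s, a = -1.3 m/s².
v² = v₀² + 2aΔx = 3.00² + 2·-1.3·3 = 1.20 → v = 1.10 m/s
t = (v − v₀)/a = (1.10 − 3.00)/-1.3 = 1.47 s
Final speed = 1.10 m/s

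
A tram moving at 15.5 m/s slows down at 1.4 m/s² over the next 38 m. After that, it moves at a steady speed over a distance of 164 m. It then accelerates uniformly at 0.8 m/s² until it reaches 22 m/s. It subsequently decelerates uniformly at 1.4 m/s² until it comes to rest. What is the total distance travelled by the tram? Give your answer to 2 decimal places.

Phase 1 (decelerating): v₀ = 15.5 m/s, a = -1.4 m/s².
v² = v₀² + 2aΔx = 15.5² + 2·-1.4·38 = 134 → v = 11.6 m/s
t = (v − v₀)/a = (11.6 − 15.5)/-1.4 = 2.81 s

Phase 2 (constant speed): v₀ = 11.6 m/s, a = 0 m/s².
Constant speed: t = d/v = 164/11.6 = 14.2 s

Phase 3 (accelerating): v₀ = 11.6 m/s, a = 0.8 m/s².
v = v₀ + at → t = (22 − 11.6) / 0.8 = 13.0 s
v² = v₀² + 2aΔx → Δx = (22² − 11.6²)/(2·0.8) = 219 m

Phase 4 (decelerating): v₀ = 22.0 m/s, a = -1.4 m/s².
v = v₀ + at → t = (0 − 22.0) / -1.4 = 15.7 s
v² = v₀² + 2aΔx → Δx = (0² − 22.0²)/(2·-1.4) = 173 m
Total distance = 38.0 + 164 + 219 + 173 = 594 m

593.70 m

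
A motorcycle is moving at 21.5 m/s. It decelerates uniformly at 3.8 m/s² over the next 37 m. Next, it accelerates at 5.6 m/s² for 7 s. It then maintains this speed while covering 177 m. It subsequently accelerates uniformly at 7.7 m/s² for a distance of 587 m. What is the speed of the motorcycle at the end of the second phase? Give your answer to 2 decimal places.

Phase 1 (decelerating): v₀ = 21.5 m/s, a = -3.8 m/s².
v² = v₀² + 2aΔx = 21.5² + 2·-3.8·37 = 181 → v = 13.5 m/s
t = (v − v₀)/a = (13.5 − 21.5)/-3.8 = 2.12 s

Phase 2 (accelerating): v₀ = 13.5 m/s, a = 5.6 m/s².
v = v₀ + at = 13.5 + (5.6)(7) = 52.7 m/s
Δx = v₀t + ½at² = 13.5·7 + 0.5·5.6·7² = 231 m
Speed at end of phase 2 = 52.7 m/s

52.66 m/s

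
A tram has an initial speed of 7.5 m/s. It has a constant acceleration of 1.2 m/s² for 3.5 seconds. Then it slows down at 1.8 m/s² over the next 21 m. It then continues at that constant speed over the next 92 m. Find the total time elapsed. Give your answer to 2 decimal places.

17.40 s

Phase 1 (accelerating): v₀ = 7.50 m/s, a = 1.2 m/s².
v = v₀ + at = 7.50 + (1.2)(3.5) = 11.7 m/s
Δx = v₀t + ½at² = 7.50·3.5 + 0.5·1.2·3.5² = 33.6 m

Phase 2 (decelerating): v₀ = 11.7 m/s, a = -1.8 m/s².
v² = v₀² + 2aΔx = 11.7² + 2·-1.8·21 = 61.3 → v = 7.83 m/s
t = (v − v₀)/a = (7.83 − 11.7)/-1.8 = 2.15 s

Phase 3 (constant speed): v₀ = 7.83 m/s, a = 0 m/s².
Constant speed: t = d/v = 92/7.83 = 11.8 s
Total time = 3.50 + 2.15 + 11.8 = 17.4 s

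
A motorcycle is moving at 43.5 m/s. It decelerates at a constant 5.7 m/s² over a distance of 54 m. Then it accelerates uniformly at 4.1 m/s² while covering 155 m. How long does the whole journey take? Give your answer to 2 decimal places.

4.96 s

Phase 1 (decelerating): v₀ = 43.5 m/s, a = -5.7 m/s².
v² = v₀² + 2aΔx = 43.5² + 2·-5.7·54 = 1280 → v = 35.7 m/s
t = (v − v₀)/a = (35.7 − 43.5)/-5.7 = 1.36 s

Phase 2 (accelerating): v₀ = 35.7 m/s, a = 4.1 m/s².
v² = v₀² + 2aΔx = 35.7² + 2·4.1·155 = 2550 → v = 50.5 m/s
t = (v − v₀)/a = (50.5 − 35.7)/4.1 = 3.60 s
Total time = 1.36 + 3.60 = 4.96 s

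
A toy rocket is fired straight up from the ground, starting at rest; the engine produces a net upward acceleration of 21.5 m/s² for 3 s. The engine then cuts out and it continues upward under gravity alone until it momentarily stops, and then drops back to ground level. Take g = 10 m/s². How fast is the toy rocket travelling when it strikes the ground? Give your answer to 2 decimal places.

Phase 1 (powered ascent): v₀ = 0 m/s, a = 21.5 m/s².
v = v₀ + at = 0 + (21.5)(3) = 64.5 m/s
Δx = v₀t + ½at² = 0·3 + 0.5·21.5·3² = 96.8 m

Phase 2 (coasting upward): v₀ = 64.5 m/s, a = -10 m/s².
v = v₀ + at → t = (0 − 64.5) / -10 = 6.45 s
v² = v₀² + 2aΔx → Δx = (0² − 64.5²)/(2·-10) = 208 m

Phase 3 (free fall): v₀ = 0 m/s, a = -10 m/s².
Falls 305 m from rest: t = √(2·305/10) = 7.81 s; v = g·t = 78.1 m/s.
Impact speed = 78.1 m/s

78.07 m/s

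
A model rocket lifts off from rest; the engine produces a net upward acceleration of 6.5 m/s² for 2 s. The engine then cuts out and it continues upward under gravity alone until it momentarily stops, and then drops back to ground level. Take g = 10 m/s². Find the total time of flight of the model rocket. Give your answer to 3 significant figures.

5.37 s

Phase 1 (powered ascent): v₀ = 0 m/s, a = 6.5 m/s².
v = v₀ + at = 0 + (6.5)(2) = 13.0 m/s
Δx = v₀t + ½at² = 0·2 + 0.5·6.5·2² = 13.0 m

Phase 2 (coasting upward): v₀ = 13.0 m/s, a = -10 m/s².
v = v₀ + at → t = (0 − 13.0) / -10 = 1.30 s
v² = v₀² + 2aΔx → Δx = (0² − 13.0²)/(2·-10) = 8.45 m

Phase 3 (free fall): v₀ = 0 m/s, a = -10 m/s².
Falls 21.4 m from rest: t = √(2·21.4/10) = 2.07 s; v = g·t = 20.7 m/s.
Total time = 2.00 + 1.30 + 2.07 = 5.37 s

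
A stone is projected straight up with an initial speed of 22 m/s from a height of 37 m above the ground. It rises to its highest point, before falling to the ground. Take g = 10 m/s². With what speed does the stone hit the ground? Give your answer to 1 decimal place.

35.0 m/s

Phase 1 (rising): v₀ = 22.0 m/s, a = -10 m/s².
v = v₀ + at → t = (0 − 22.0) / -10 = 2.20 s
v² = v₀² + 2aΔx → Δx = (0² − 22.0²)/(2·-10) = 24.2 m

Phase 2 (falling): v₀ = 0 m/s, a = -10 m/s².
Falls 61.2 m from rest: t = √(2·61.2/10) = 3.50 s; v = g·t = 35.0 m/s.
Final speed = 35.0 m/s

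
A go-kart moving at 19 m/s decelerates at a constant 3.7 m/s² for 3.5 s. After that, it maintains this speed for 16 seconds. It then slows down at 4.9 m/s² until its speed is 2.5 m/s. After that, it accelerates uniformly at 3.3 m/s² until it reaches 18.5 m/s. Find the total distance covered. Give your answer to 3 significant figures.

195 m

Phase 1 (decelerating): v₀ = 19.0 m/s, a = -3.7 m/s².
v = v₀ + at = 19.0 + (-3.7)(3.5) = 6.05 m/s
Δx = v₀t + ½at² = 19.0·3.5 + 0.5·-3.7·3.5² = 43.8 m

Phase 2 (constant speed): v₀ = 6.05 m/s, a = 0 m/s².
v = v₀ + at = 6.05 + (0)(16) = 6.05 m/s
Δx = v₀t + ½at² = 6.05·16 + 0.5·0·16² = 96.8 m

Phase 3 (decelerating): v₀ = 6.05 m/s, a = -4.9 m/s².
v = v₀ + at → t = (2.5 − 6.05) / -4.9 = 0.724 s
v² = v₀² + 2aΔx → Δx = (2.5² − 6.05²)/(2·-4.9) = 3.10 m

Phase 4 (accelerating): v₀ = 2.50 m/s, a = 3.3 m/s².
v = v₀ + at → t = (18.5 − 2.50) / 3.3 = 4.85 s
v² = v₀² + 2aΔx → Δx = (18.5² − 2.50²)/(2·3.3) = 50.9 m
Total distance = 43.8 + 96.8 + 3.10 + 50.9 = 195 m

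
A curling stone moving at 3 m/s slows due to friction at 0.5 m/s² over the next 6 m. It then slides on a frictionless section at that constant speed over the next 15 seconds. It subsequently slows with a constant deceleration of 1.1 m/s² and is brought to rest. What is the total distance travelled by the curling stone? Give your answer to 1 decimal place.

Phase 1 (decelerating): v₀ = 3.00 m/s, a = -0.5 m/s².
v² = v₀² + 2aΔx = 3.00² + 2·-0.5·6 = 3.00 → v = 1.73 m/s
t = (v − v₀)/a = (1.73 − 3.00)/-0.5 = 2.54 s

Phase 2 (constant speed): v₀ = 1.73 m/s, a = 0 m/s².
v = v₀ + at = 1.73 + (0)(15) = 1.73 m/s
Δx = v₀t + ½at² = 1.73·15 + 0.5·0·15² = 26.0 m

Phase 3 (decelerating): v₀ = 1.73 m/s, a = -1.1 m/s².
v = v₀ + at → t = (0 − 1.73) / -1.1 = 1.57 s
v² = v₀² + 2aΔx → Δx = (0² − 1.73²)/(2·-1.1) = 1.36 m
Total distance = 6.00 + 26.0 + 1.36 = 33.3 m

33.3 m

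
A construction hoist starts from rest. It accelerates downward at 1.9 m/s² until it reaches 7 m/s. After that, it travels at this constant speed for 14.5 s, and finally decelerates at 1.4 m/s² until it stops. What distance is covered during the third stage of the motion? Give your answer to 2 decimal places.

Phase 1 (accelerating): v₀ = 0 m/s, a = 1.9 m/s².
v = v₀ + at → t = (7 − 0) / 1.9 = 3.68 s
v² = v₀² + 2aΔx → Δx = (7² − 0²)/(2·1.9) = 12.9 m

Phase 2 (constant speed): v₀ = 7.00 m/s, a = 0 m/s².
v = v₀ + at = 7.00 + (0)(14.5) = 7.00 m/s
Δx = v₀t + ½at² = 7.00·14.5 + 0.5·0·14.5² = 102 m

Phase 3 (decelerating): v₀ = 7.00 m/s, a = -1.4 m/s².
v = v₀ + at → t = (0 − 7.00) / -1.4 = 5.00 s
v² = v₀² + 2aΔx → Δx = (0² − 7.00²)/(2·-1.4) = 17.5 m
Distance in phase 3 = 17.5 m

17.50 m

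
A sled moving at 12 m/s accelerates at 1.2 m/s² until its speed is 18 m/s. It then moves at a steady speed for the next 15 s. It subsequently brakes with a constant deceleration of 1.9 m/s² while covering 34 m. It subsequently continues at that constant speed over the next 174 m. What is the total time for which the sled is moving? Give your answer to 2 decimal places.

Phase 1 (accelerating): v₀ = 12.0 m/s, a = 1.2 m/s².
v = v₀ + at → t = (18 − 12.0) / 1.2 = 5.00 s
v² = v₀² + 2aΔx → Δx = (18² − 12.0²)/(2·1.2) = 75.0 m

Phase 2 (constant speed): v₀ = 18.0 m/s, a = 0 m/s².
v = v₀ + at = 18.0 + (0)(15) = 18.0 m/s
Δx = v₀t + ½at² = 18.0·15 + 0.5·0·15² = 270 m

Phase 3 (decelerating): v₀ = 18.0 m/s, a = -1.9 m/s².
v² = v₀² + 2aΔx = 18.0² + 2·-1.9·34 = 195 → v = 14.0 m/s
t = (v − v₀)/a = (14.0 − 18.0)/-1.9 = 2.13 s

Phase 4 (constant speed): v₀ = 14.0 m/s, a = 0 m/s².
Constant speed: t = d/v = 174/14.0 = 12.5 s
Total time = 5.00 + 15.0 + 2.13 + 12.5 = 34.6 s

34.59 s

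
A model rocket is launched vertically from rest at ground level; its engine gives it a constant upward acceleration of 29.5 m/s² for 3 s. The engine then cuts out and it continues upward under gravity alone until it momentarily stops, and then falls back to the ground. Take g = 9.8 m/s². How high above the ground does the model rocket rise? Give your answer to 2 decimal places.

Phase 1 (powered ascent): v₀ = 0 m/s, a = 29.5 m/s².
v = v₀ + at = 0 + (29.5)(3) = 88.5 m/s
Δx = v₀t + ½at² = 0·3 + 0.5·29.5·3² = 133 m

Phase 2 (coasting upward): v₀ = 88.5 m/s, a = -9.8 m/s².
v = v₀ + at → t = (0 − 88.5) / -9.8 = 9.03 s
v² = v₀² + 2aΔx → Δx = (0² − 88.5²)/(2·-9.8) = 400 m
Maximum height = 133 + 400 = 532 m

532.35 m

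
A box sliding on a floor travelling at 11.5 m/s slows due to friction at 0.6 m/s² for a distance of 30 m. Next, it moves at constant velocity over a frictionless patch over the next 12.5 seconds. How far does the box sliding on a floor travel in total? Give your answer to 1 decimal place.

152.6 m

Phase 1 (decelerating): v₀ = 11.5 m/s, a = -0.6 m/s².
v² = v₀² + 2aΔx = 11.5² + 2·-0.6·30 = 96.2 → v = 9.81 m/s
t = (v − v₀)/a = (9.81 − 11.5)/-0.6 = 2.82 s

Phase 2 (constant speed): v₀ = 9.81 m/s, a = 0 m/s².
v = v₀ + at = 9.81 + (0)(12.5) = 9.81 m/s
Δx = v₀t + ½at² = 9.81·12.5 + 0.5·0·12.5² = 123 m
Total distance = 30.0 + 123 = 153 m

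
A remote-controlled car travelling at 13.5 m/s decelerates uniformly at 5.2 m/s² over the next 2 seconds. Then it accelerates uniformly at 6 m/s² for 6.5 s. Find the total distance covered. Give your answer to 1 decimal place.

Phase 1 (decelerating): v₀ = 13.5 m/s, a = -5.2 m/s².
v = v₀ + at = 13.5 + (-5.2)(2) = 3.10 m/s
Δx = v₀t + ½at² = 13.5·2 + 0.5·-5.2·2² = 16.6 m

Phase 2 (accelerating): v₀ = 3.10 m/s, a = 6 m/s².
v = v₀ + at = 3.10 + (6)(6.5) = 42.1 m/s
Δx = v₀t + ½at² = 3.10·6.5 + 0.5·6·6.5² = 147 m
Total distance = 16.6 + 147 = 164 m

163.5 m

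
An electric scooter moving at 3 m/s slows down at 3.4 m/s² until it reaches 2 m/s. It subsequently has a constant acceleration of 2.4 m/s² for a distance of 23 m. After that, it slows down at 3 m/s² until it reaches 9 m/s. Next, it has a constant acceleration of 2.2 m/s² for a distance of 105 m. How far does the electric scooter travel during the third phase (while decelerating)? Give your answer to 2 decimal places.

5.57 m

Phase 1 (decelerating): v₀ = 3.00 m/s, a = -3.4 m/s².
v = v₀ + at → t = (2 − 3.00) / -3.4 = 0.294 s
v² = v₀² + 2aΔx → Δx = (2² − 3.00²)/(2·-3.4) = 0.735 m

Phase 2 (accelerating): v₀ = 2.00 m/s, a = 2.4 m/s².
v² = v₀² + 2aΔx = 2.00² + 2·2.4·23 = 114 → v = 10.7 m/s
t = (v − v₀)/a = (10.7 − 2.00)/2.4 = 3.62 s

Phase 3 (decelerating): v₀ = 10.7 m/s, a = -3 m/s².
v = v₀ + at → t = (9 − 10.7) / -3 = 0.565 s
v² = v₀² + 2aΔx → Δx = (9² − 10.7²)/(2·-3) = 5.57 m
Distance in phase 3 = 5.57 m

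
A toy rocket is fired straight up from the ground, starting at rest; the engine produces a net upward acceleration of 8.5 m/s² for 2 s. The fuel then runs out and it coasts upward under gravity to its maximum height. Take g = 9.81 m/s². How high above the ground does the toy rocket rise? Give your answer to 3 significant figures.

Phase 1 (powered ascent): v₀ = 0 m/s, a = 8.5 m/s².
v = v₀ + at = 0 + (8.5)(2) = 17.0 m/s
Δx = v₀t + ½at² = 0·2 + 0.5·8.5·2² = 17.0 m

Phase 2 (coasting upward): v₀ = 17.0 m/s, a = -9.81 m/s².
v = v₀ + at → t = (0 − 17.0) / -9.81 = 1.73 s
v² = v₀² + 2aΔx → Δx = (0² − 17.0²)/(2·-9.81) = 14.7 m
Maximum height = 17.0 + 14.7 = 31.7 m

31.7 m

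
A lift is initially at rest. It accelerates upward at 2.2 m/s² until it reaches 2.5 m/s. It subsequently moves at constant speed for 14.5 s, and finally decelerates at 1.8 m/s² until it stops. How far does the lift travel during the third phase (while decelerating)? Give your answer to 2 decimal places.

1.74 m

Phase 1 (accelerating): v₀ = 0 m/s, a = 2.2 m/s².
v = v₀ + at → t = (2.5 − 0) / 2.2 = 1.14 s
v² = v₀² + 2aΔx → Δx = (2.5² − 0²)/(2·2.2) = 1.42 m

Phase 2 (constant speed): v₀ = 2.50 m/s, a = 0 m/s².
v = v₀ + at = 2.50 + (0)(14.5) = 2.50 m/s
Δx = v₀t + ½at² = 2.50·14.5 + 0.5·0·14.5² = 36.2 m

Phase 3 (decelerating): v₀ = 2.50 m/s, a = -1.8 m/s².
v = v₀ + at → t = (0 − 2.50) / -1.8 = 1.39 s
v² = v₀² + 2aΔx → Δx = (0² − 2.50²)/(2·-1.8) = 1.74 m
Distance in phase 3 = 1.74 m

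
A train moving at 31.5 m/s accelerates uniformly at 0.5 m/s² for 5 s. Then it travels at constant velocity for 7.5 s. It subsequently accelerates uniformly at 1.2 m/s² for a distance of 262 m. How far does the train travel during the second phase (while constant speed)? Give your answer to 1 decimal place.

Phase 1 (accelerating): v₀ = 31.5 m/s, a = 0.5 m/s².
v = v₀ + at = 31.5 + (0.5)(5) = 34.0 m/s
Δx = v₀t + ½at² = 31.5·5 + 0.5·0.5·5² = 164 m

Phase 2 (constant speed): v₀ = 34.0 m/s, a = 0 m/s².
v = v₀ + at = 34.0 + (0)(7.5) = 34.0 m/s
Δx = v₀t + ½at² = 34.0·7.5 + 0.5·0·7.5² = 255 m
Distance in phase 2 = 255 m

255.0 m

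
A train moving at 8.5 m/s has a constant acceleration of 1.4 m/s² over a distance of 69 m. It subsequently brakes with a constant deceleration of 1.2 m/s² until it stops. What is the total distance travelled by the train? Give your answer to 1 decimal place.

Phase 1 (accelerating): v₀ = 8.50 m/s, a = 1.4 m/s².
v² = v₀² + 2aΔx = 8.50² + 2·1.4·69 = 265 → v = 16.3 m/s
t = (v − v₀)/a = (16.3 − 8.50)/1.4 = 5.57 s

Phase 2 (decelerating): v₀ = 16.3 m/s, a = -1.2 m/s².
v = v₀ + at → t = (0 − 16.3) / -1.2 = 13.6 s
v² = v₀² + 2aΔx → Δx = (0² − 16.3²)/(2·-1.2) = 111 m
Total distance = 69.0 + 111 = 180 m

179.6 m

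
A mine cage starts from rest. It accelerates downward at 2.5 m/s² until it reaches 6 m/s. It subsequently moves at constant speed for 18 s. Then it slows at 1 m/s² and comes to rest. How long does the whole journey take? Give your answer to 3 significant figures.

26.4 s

Phase 1 (accelerating): v₀ = 0 m/s, a = 2.5 m/s².
v = v₀ + at → t = (6 − 0) / 2.5 = 2.40 s
v² = v₀² + 2aΔx → Δx = (6² − 0²)/(2·2.5) = 7.20 m

Phase 2 (constant speed): v₀ = 6.00 m/s, a = 0 m/s².
v = v₀ + at = 6.00 + (0)(18) = 6.00 m/s
Δx = v₀t + ½at² = 6.00·18 + 0.5·0·18² = 108 m

Phase 3 (decelerating): v₀ = 6.00 m/s, a = -1 m/s².
v = v₀ + at → t = (0 − 6.00) / -1 = 6.00 s
v² = v₀² + 2aΔx → Δx = (0² − 6.00²)/(2·-1) = 18.0 m
Total time = 2.40 + 18.0 + 6.00 = 26.4 s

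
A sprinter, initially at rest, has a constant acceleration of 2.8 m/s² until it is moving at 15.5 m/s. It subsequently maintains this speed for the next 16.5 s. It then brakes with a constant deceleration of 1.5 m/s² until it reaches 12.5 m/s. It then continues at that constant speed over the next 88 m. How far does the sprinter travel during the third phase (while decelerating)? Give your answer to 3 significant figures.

28.0 m

Phase 1 (accelerating): v₀ = 0 m/s, a = 2.8 m/s².
v = v₀ + at → t = (15.5 − 0) / 2.8 = 5.54 s
v² = v₀² + 2aΔx → Δx = (15.5² − 0²)/(2·2.8) = 42.9 m

Phase 2 (constant speed): v₀ = 15.5 m/s, a = 0 m/s².
v = v₀ + at = 15.5 + (0)(16.5) = 15.5 m/s
Δx = v₀t + ½at² = 15.5·16.5 + 0.5·0·16.5² = 256 m

Phase 3 (decelerating): v₀ = 15.5 m/s, a = -1.5 m/s².
v = v₀ + at → t = (12.5 − 15.5) / -1.5 = 2.00 s
v² = v₀² + 2aΔx → Δx = (12.5² − 15.5²)/(2·-1.5) = 28.0 m
Distance in phase 3 = 28.0 m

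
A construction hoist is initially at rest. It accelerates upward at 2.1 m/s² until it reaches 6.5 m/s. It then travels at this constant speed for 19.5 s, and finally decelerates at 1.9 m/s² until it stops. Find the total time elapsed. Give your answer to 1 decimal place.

Phase 1 (accelerating): v₀ = 0 m/s, a = 2.1 m/s².
v = v₀ + at → t = (6.5 − 0) / 2.1 = 3.10 s
v² = v₀² + 2aΔx → Δx = (6.5² − 0²)/(2·2.1) = 10.1 m

Phase 2 (constant speed): v₀ = 6.50 m/s, a = 0 m/s².
v = v₀ + at = 6.50 + (0)(19.5) = 6.50 m/s
Δx = v₀t + ½at² = 6.50·19.5 + 0.5·0·19.5² = 127 m

Phase 3 (decelerating): v₀ = 6.50 m/s, a = -1.9 m/s².
v = v₀ + at → t = (0 − 6.50) / -1.9 = 3.42 s
v² = v₀² + 2aΔx → Δx = (0² − 6.50²)/(2·-1.9) = 11.1 m
Total time = 3.10 + 19.5 + 3.42 = 26.0 s

26.0 s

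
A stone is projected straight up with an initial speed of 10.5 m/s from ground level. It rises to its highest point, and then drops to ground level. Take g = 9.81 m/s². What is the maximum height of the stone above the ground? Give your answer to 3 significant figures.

Phase 1 (rising): v₀ = 10.5 m/s, a = -9.81 m/s².
v = v₀ + at → t = (0 − 10.5) / -9.81 = 1.07 s
v² = v₀² + 2aΔx → Δx = (0² − 10.5²)/(2·-9.81) = 5.62 m
Maximum height = 5.62 m

5.62 m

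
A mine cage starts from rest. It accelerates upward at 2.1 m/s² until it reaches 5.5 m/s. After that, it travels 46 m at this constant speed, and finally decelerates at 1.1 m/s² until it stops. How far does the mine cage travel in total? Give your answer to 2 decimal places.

66.95 m

Phase 1 (accelerating): v₀ = 0 m/s, a = 2.1 m/s².
v = v₀ + at → t = (5.5 − 0) / 2.1 = 2.62 s
v² = v₀² + 2aΔx → Δx = (5.5² − 0²)/(2·2.1) = 7.20 m

Phase 2 (constant speed): v₀ = 5.50 m/s, a = 0 m/s².
Constant speed: t = d/v = 46/5.50 = 8.36 s

Phase 3 (decelerating): v₀ = 5.50 m/s, a = -1.1 m/s².
v = v₀ + at → t = (0 − 5.50) / -1.1 = 5.00 s
v² = v₀² + 2aΔx → Δx = (0² − 5.50²)/(2·-1.1) = 13.7 m
Total distance = 7.20 + 46.0 + 13.7 = 67.0 m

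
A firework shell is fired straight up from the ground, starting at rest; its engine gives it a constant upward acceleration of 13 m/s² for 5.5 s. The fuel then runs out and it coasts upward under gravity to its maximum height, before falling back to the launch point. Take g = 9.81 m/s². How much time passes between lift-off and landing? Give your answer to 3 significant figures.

Phase 1 (powered ascent): v₀ = 0 m/s, a = 13 m/s².
v = v₀ + at = 0 + (13)(5.5) = 71.5 m/s
Δx = v₀t + ½at² = 0·5.5 + 0.5·13·5.5² = 197 m

Phase 2 (coasting upward): v₀ = 71.5 m/s, a = -9.81 m/s².
v = v₀ + at → t = (0 − 71.5) / -9.81 = 7.29 s
v² = v₀² + 2aΔx → Δx = (0² − 71.5²)/(2·-9.81) = 261 m

Phase 3 (free fall): v₀ = 0 m/s, a = -9.81 m/s².
Falls 457 m from rest: t = √(2·457/9.81) = 9.65 s; v = g·t = 94.7 m/s.
Total time = 5.50 + 7.29 + 9.65 = 22.4 s

22.4 s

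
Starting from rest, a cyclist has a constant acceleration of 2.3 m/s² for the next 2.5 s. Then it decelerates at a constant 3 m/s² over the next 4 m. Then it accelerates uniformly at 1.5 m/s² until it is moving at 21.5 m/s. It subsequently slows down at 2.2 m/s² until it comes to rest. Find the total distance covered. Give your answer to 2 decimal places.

267.31 m

Phase 1 (accelerating): v₀ = 0 m/s, a = 2.3 m/s².
v = v₀ + at = 0 + (2.3)(2.5) = 5.75 m/s
Δx = v₀t + ½at² = 0·2.5 + 0.5·2.3·2.5² = 7.19 m

Phase 2 (decelerating): v₀ = 5.75 m/s, a = -3 m/s².
v² = v₀² + 2aΔx = 5.75² + 2·-3·4 = 9.06 → v = 3.01 m/s
t = (v − v₀)/a = (3.01 − 5.75)/-3 = 0.913 s

Phase 3 (accelerating): v₀ = 3.01 m/s, a = 1.5 m/s².
v = v₀ + at → t = (21.5 − 3.01) / 1.5 = 12.3 s
v² = v₀² + 2aΔx → Δx = (21.5² − 3.01²)/(2·1.5) = 151 m

Phase 4 (decelerating): v₀ = 21.5 m/s, a = -2.2 m/s².
v = v₀ + at → t = (0 − 21.5) / -2.2 = 9.77 s
v² = v₀² + 2aΔx → Δx = (0² − 21.5²)/(2·-2.2) = 105 m
Total distance = 7.19 + 4.00 + 151 + 105 = 267 m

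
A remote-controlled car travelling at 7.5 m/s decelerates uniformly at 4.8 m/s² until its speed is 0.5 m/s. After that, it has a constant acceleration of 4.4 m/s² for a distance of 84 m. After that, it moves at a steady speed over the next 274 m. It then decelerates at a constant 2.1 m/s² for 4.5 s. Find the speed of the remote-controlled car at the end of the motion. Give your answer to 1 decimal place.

Phase 1 (decelerating): v₀ = 7.50 m/s, a = -4.8 m/s².
v = v₀ + at → t = (0.5 − 7.50) / -4.8 = 1.46 s
v² = v₀² + 2aΔx → Δx = (0.5² − 7.50²)/(2·-4.8) = 5.83 m

Phase 2 (accelerating): v₀ = 0.500 m/s, a = 4.4 m/s².
v² = v₀² + 2aΔx = 0.500² + 2·4.4·84 = 739 → v = 27.2 m/s
t = (v − v₀)/a = (27.2 − 0.500)/4.4 = 6.07 s

Phase 3 (constant speed): v₀ = 27.2 m/s, a = 0 m/s².
Constant speed: t = d/v = 274/27.2 = 10.1 s

Phase 4 (decelerating): v₀ = 27.2 m/s, a = -2.1 m/s².
v = v₀ + at = 27.2 + (-2.1)(4.5) = 17.7 m/s
Δx = v₀t + ½at² = 27.2·4.5 + 0.5·-2.1·4.5² = 101 m
Final speed = 17.7 m/s

17.7 m/s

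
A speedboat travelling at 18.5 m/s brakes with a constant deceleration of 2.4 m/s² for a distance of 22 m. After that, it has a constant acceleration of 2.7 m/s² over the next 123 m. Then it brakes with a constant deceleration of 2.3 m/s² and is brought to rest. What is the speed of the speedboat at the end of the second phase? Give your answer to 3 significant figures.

30.0 m/s

Phase 1 (decelerating): v₀ = 18.5 m/s, a = -2.4 m/s².
v² = v₀² + 2aΔx = 18.5² + 2·-2.4·22 = 237 → v = 15.4 m/s
t = (v − v₀)/a = (15.4 − 18.5)/-2.4 = 1.30 s

Phase 2 (accelerating): v₀ = 15.4 m/s, a = 2.7 m/s².
v² = v₀² + 2aΔx = 15.4² + 2·2.7·123 = 901 → v = 30.0 m/s
t = (v − v₀)/a = (30.0 − 15.4)/2.7 = 5.42 s
Speed at end of phase 2 = 30.0 m/s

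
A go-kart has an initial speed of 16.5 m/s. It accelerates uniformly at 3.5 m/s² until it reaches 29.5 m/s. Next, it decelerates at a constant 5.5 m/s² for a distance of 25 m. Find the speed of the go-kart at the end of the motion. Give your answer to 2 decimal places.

24.40 m/s

Phase 1 (accelerating): v₀ = 16.5 m/s, a = 3.5 m/s².
v = v₀ + at → t = (29.5 − 16.5) / 3.5 = 3.71 s
v² = v₀² + 2aΔx → Δx = (29.5² − 16.5²)/(2·3.5) = 85.4 m

Phase 2 (decelerating): v₀ = 29.5 m/s, a = -5.5 m/s².
v² = v₀² + 2aΔx = 29.5² + 2·-5.5·25 = 595 → v = 24.4 m/s
t = (v − v₀)/a = (24.4 − 29.5)/-5.5 = 0.928 s
Final speed = 24.4 m/s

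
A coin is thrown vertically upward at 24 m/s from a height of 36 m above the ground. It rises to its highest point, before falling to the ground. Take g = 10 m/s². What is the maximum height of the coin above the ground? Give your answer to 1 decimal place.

64.8 m

Phase 1 (rising): v₀ = 24.0 m/s, a = -10 m/s².
v = v₀ + at → t = (0 − 24.0) / -10 = 2.40 s
v² = v₀² + 2aΔx → Δx = (0² − 24.0²)/(2·-10) = 28.8 m
Maximum height = 36 + 28.8 = 64.8 m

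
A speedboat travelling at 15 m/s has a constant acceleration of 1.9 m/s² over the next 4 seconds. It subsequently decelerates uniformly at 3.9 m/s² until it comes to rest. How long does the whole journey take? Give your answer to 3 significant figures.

9.79 s

Phase 1 (accelerating): v₀ = 15.0 m/s, a = 1.9 m/s².
v = v₀ + at = 15.0 + (1.9)(4) = 22.6 m/s
Δx = v₀t + ½at² = 15.0·4 + 0.5·1.9·4² = 75.2 m

Phase 2 (decelerating): v₀ = 22.6 m/s, a = -3.9 m/s².
v = v₀ + at → t = (0 − 22.6) / -3.9 = 5.79 s
v² = v₀² + 2aΔx → Δx = (0² − 22.6²)/(2·-3.9) = 65.5 m
Total time = 4.00 + 5.79 = 9.79 s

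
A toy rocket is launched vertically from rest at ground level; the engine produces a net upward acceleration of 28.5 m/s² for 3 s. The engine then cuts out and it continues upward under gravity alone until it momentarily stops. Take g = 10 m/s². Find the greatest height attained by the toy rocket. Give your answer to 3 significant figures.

494 m

Phase 1 (powered ascent): v₀ = 0 m/s, a = 28.5 m/s².
v = v₀ + at = 0 + (28.5)(3) = 85.5 m/s
Δx = v₀t + ½at² = 0·3 + 0.5·28.5·3² = 128 m

Phase 2 (coasting upward): v₀ = 85.5 m/s, a = -10 m/s².
v = v₀ + at → t = (0 − 85.5) / -10 = 8.55 s
v² = v₀² + 2aΔx → Δx = (0² − 85.5²)/(2·-10) = 366 m
Maximum height = 128 + 366 = 494 m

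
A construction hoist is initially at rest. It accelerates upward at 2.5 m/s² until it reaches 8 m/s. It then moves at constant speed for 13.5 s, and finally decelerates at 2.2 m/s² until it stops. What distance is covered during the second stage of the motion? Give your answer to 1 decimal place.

Phase 1 (accelerating): v₀ = 0 m/s, a = 2.5 m/s².
v = v₀ + at → t = (8 − 0) / 2.5 = 3.20 s
v² = v₀² + 2aΔx → Δx = (8² − 0²)/(2·2.5) = 12.8 m

Phase 2 (constant speed): v₀ = 8.00 m/s, a = 0 m/s².
v = v₀ + at = 8.00 + (0)(13.5) = 8.00 m/s
Δx = v₀t + ½at² = 8.00·13.5 + 0.5·0·13.5² = 108 m
Distance in phase 2 = 108 m

108.0 m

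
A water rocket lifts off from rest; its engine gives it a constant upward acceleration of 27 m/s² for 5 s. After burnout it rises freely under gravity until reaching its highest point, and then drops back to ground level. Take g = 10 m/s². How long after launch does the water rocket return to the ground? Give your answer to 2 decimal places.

Phase 1 (powered ascent): v₀ = 0 m/s, a = 27 m/s².
v = v₀ + at = 0 + (27)(5) = 135 m/s
Δx = v₀t + ½at² = 0·5 + 0.5·27·5² = 338 m

Phase 2 (coasting upward): v₀ = 135 m/s, a = -10 m/s².
v = v₀ + at → t = (0 − 135) / -10 = 13.5 s
v² = v₀² + 2aΔx → Δx = (0² − 135²)/(2·-10) = 911 m

Phase 3 (free fall): v₀ = 0 m/s, a = -10 m/s².
Falls 1250 m from rest: t = √(2·1250/10) = 15.8 s; v = g·t = 158 m/s.
Total time = 5.00 + 13.5 + 15.8 = 34.3 s

34.30 s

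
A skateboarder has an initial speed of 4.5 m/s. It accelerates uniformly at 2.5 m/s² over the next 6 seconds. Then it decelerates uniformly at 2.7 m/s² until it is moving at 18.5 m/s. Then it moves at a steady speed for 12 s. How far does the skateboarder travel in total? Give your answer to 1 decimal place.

Phase 1 (accelerating): v₀ = 4.50 m/s, a = 2.5 m/s².
v = v₀ + at = 4.50 + (2.5)(6) = 19.5 m/s
Δx = v₀t + ½at² = 4.50·6 + 0.5·2.5·6² = 72.0 m

Phase 2 (decelerating): v₀ = 19.5 m/s, a = -2.7 m/s².
v = v₀ + at → t = (18.5 − 19.5) / -2.7 = 0.370 s
v² = v₀² + 2aΔx → Δx = (18.5² − 19.5²)/(2·-2.7) = 7.04 m

Phase 3 (constant speed): v₀ = 18.5 m/s, a = 0 m/s².
v = v₀ + at = 18.5 + (0)(12) = 18.5 m/s
Δx = v₀t + ½at² = 18.5·12 + 0.5·0·12² = 222 m
Total distance = 72.0 + 7.04 + 222 = 301 m

301.0 m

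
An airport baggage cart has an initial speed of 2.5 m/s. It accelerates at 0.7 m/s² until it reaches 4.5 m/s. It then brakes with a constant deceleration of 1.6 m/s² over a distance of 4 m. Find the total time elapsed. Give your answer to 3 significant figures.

Phase 1 (accelerating): v₀ = 2.50 m/s, a = 0.7 m/s².
v = v₀ + at → t = (4.5 − 2.50) / 0.7 = 2.86 s
v² = v₀² + 2aΔx → Δx = (4.5² − 2.50²)/(2·0.7) = 10.0 m

Phase 2 (decelerating): v₀ = 4.50 m/s, a = -1.6 m/s².
v² = v₀² + 2aΔx = 4.50² + 2·-1.6·4 = 7.45 → v = 2.73 m/s
t = (v − v₀)/a = (2.73 − 4.50)/-1.6 = 1.11 s
Total time = 2.86 + 1.11 = 3.96 s

3.96 s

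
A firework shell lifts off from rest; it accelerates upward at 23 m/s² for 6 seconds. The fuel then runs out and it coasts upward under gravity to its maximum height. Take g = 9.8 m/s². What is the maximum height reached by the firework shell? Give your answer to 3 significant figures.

1390 m

Phase 1 (powered ascent): v₀ = 0 m/s, a = 23 m/s².
v = v₀ + at = 0 + (23)(6) = 138 m/s
Δx = v₀t + ½at² = 0·6 + 0.5·23·6² = 414 m

Phase 2 (coasting upward): v₀ = 138 m/s, a = -9.8 m/s².
v = v₀ + at → t = (0 − 138) / -9.8 = 14.1 s
v² = v₀² + 2aΔx → Δx = (0² − 138²)/(2·-9.8) = 972 m
Maximum height = 414 + 972 = 1390 m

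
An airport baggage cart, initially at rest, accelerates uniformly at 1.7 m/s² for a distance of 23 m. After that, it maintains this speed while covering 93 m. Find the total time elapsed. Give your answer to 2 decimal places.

15.72 s

Phase 1 (accelerating): v₀ = 0 m/s, a = 1.7 m/s².
v² = v₀² + 2aΔx = 0² + 2·1.7·23 = 78.2 → v = 8.84 m/s
t = (v − v₀)/a = (8.84 − 0)/1.7 = 5.20 s

Phase 2 (constant speed): v₀ = 8.84 m/s, a = 0 m/s².
Constant speed: t = d/v = 93/8.84 = 10.5 s
Total time = 5.20 + 10.5 = 15.7 s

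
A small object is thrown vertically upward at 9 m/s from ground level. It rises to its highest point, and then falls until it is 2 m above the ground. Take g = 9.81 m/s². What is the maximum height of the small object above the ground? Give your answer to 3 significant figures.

Phase 1 (rising): v₀ = 9.00 m/s, a = -9.81 m/s².
v = v₀ + at → t = (0 − 9.00) / -9.81 = 0.917 s
v² = v₀² + 2aΔx → Δx = (0² − 9.00²)/(2·-9.81) = 4.13 m
Maximum height = 4.13 m

4.13 m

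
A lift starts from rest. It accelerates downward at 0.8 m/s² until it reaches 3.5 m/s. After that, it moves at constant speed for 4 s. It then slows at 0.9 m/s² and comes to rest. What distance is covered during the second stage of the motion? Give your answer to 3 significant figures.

Phase 1 (accelerating): v₀ = 0 m/s, a = 0.8 m/s².
v = v₀ + at → t = (3.5 − 0) / 0.8 = 4.38 s
v² = v₀² + 2aΔx → Δx = (3.5² − 0²)/(2·0.8) = 7.66 m

Phase 2 (constant speed): v₀ = 3.50 m/s, a = 0 m/s².
v = v₀ + at = 3.50 + (0)(4) = 3.50 m/s
Δx = v₀t + ½at² = 3.50·4 + 0.5·0·4² = 14.0 m
Distance in phase 2 = 14.0 m

14.0 m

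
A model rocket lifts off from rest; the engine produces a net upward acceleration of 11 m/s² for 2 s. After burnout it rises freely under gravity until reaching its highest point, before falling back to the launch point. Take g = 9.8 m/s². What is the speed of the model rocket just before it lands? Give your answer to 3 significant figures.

30.3 m/s

Phase 1 (powered ascent): v₀ = 0 m/s, a = 11 m/s².
v = v₀ + at = 0 + (11)(2) = 22.0 m/s
Δx = v₀t + ½at² = 0·2 + 0.5·11·2² = 22.0 m

Phase 2 (coasting upward): v₀ = 22.0 m/s, a = -9.8 m/s².
v = v₀ + at → t = (0 − 22.0) / -9.8 = 2.24 s
v² = v₀² + 2aΔx → Δx = (0² − 22.0²)/(2·-9.8) = 24.7 m

Phase 3 (free fall): v₀ = 0 m/s, a = -9.8 m/s².
Falls 46.7 m from rest: t = √(2·46.7/9.8) = 3.09 s; v = g·t = 30.3 m/s.
Impact speed = 30.3 m/s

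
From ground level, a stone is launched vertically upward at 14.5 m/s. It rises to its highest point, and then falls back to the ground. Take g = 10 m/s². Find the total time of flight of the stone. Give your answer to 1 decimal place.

2.9 s

Phase 1 (rising): v₀ = 14.5 m/s, a = -10 m/s².
v = v₀ + at → t = (0 − 14.5) / -10 = 1.45 s
v² = v₀² + 2aΔx → Δx = (0² − 14.5²)/(2·-10) = 10.5 m

Phase 2 (falling): v₀ = 0 m/s, a = -10 m/s².
Falls 10.5 m from rest: t = √(2·10.5/10) = 1.45 s; v = g·t = 14.5 m/s.
Total time = 1.45 + 1.45 = 2.90 s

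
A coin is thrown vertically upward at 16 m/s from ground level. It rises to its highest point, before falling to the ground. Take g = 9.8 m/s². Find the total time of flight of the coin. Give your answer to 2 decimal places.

3.27 s

Phase 1 (rising): v₀ = 16.0 m/s, a = -9.8 m/s².
v = v₀ + at → t = (0 − 16.0) / -9.8 = 1.63 s
v² = v₀² + 2aΔx → Δx = (0² − 16.0²)/(2·-9.8) = 13.1 m

Phase 2 (falling): v₀ = 0 m/s, a = -9.8 m/s².
Falls 13.1 m from rest: t = √(2·13.1/9.8) = 1.63 s; v = g·t = 16.0 m/s.
Total time = 1.63 + 1.63 = 3.27 s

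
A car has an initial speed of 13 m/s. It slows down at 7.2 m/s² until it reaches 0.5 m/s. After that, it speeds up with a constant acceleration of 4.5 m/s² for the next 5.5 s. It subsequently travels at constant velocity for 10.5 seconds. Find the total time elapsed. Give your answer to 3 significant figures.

Phase 1 (decelerating): v₀ = 13.0 m/s, a = -7.2 m/s².
v = v₀ + at → t = (0.5 − 13.0) / -7.2 = 1.74 s
v² = v₀² + 2aΔx → Δx = (0.5² − 13.0²)/(2·-7.2) = 11.7 m

Phase 2 (accelerating): v₀ = 0.500 m/s, a = 4.5 m/s².
v = v₀ + at = 0.500 + (4.5)(5.5) = 25.2 m/s
Δx = v₀t + ½at² = 0.500·5.5 + 0.5·4.5·5.5² = 70.8 m

Phase 3 (constant speed): v₀ = 25.2 m/s, a = 0 m/s².
v = v₀ + at = 25.2 + (0)(10.5) = 25.2 m/s
Δx = v₀t + ½at² = 25.2·10.5 + 0.5·0·10.5² = 265 m
Total time = 1.74 + 5.50 + 10.5 = 17.7 s

17.7 s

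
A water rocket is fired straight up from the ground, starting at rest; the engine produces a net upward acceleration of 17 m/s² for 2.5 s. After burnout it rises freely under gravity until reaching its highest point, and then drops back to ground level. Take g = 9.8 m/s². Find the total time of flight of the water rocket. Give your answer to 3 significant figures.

12.3 s

Phase 1 (powered ascent): v₀ = 0 m/s, a = 17 m/s².
v = v₀ + at = 0 + (17)(2.5) = 42.5 m/s
Δx = v₀t + ½at² = 0·2.5 + 0.5·17·2.5² = 53.1 m

Phase 2 (coasting upward): v₀ = 42.5 m/s, a = -9.8 m/s².
v = v₀ + at → t = (0 − 42.5) / -9.8 = 4.34 s
v² = v₀² + 2aΔx → Δx = (0² − 42.5²)/(2·-9.8) = 92.2 m

Phase 3 (free fall): v₀ = 0 m/s, a = -9.8 m/s².
Falls 145 m from rest: t = √(2·145/9.8) = 5.45 s; v = g·t = 53.4 m/s.
Total time = 2.50 + 4.34 + 5.45 = 12.3 s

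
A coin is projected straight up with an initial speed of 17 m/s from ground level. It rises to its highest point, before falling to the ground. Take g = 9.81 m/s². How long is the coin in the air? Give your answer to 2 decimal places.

Phase 1 (rising): v₀ = 17.0 m/s, a = -9.81 m/s².
v = v₀ + at → t = (0 − 17.0) / -9.81 = 1.73 s
v² = v₀² + 2aΔx → Δx = (0² − 17.0²)/(2·-9.81) = 14.7 m

Phase 2 (falling): v₀ = 0 m/s, a = -9.81 m/s².
Falls 14.7 m from rest: t = √(2·14.7/9.81) = 1.73 s; v = g·t = 17.0 m/s.
Total time = 1.73 + 1.73 = 3.47 s

3.47 s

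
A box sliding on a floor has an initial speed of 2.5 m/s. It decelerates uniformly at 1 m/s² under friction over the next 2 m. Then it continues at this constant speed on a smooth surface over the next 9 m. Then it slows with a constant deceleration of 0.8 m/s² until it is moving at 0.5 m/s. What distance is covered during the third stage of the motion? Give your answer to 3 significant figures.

Phase 1 (decelerating): v₀ = 2.50 m/s, a = -1 m/s².
v² = v₀² + 2aΔx = 2.50² + 2·-1·2 = 2.25 → v = 1.50 m/s
t = (v − v₀)/a = (1.50 − 2.50)/-1 = 1.00 s

Phase 2 (constant speed): v₀ = 1.50 m/s, a = 0 m/s².
Constant speed: t = d/v = 9/1.50 = 6.00 s

Phase 3 (decelerating): v₀ = 1.50 m/s, a = -0.8 m/s².
v = v₀ + at → t = (0.5 − 1.50) / -0.8 = 1.25 s
v² = v₀² + 2aΔx → Δx = (0.5² − 1.50²)/(2·-0.8) = 1.25 m
Distance in phase 3 = 1.25 m

1.25 m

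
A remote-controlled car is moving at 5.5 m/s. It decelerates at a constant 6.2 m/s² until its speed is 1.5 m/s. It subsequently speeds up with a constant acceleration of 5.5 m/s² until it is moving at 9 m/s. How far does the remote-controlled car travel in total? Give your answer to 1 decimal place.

Phase 1 (decelerating): v₀ = 5.50 m/s, a = -6.2 m/s².
v = v₀ + at → t = (1.5 − 5.50) / -6.2 = 0.645 s
v² = v₀² + 2aΔx → Δx = (1.5² − 5.50²)/(2·-6.2) = 2.26 m

Phase 2 (accelerating): v₀ = 1.50 m/s, a = 5.5 m/s².
v = v₀ + at → t = (9 − 1.50) / 5.5 = 1.36 s
v² = v₀² + 2aΔx → Δx = (9² − 1.50²)/(2·5.5) = 7.16 m
Total distance = 2.26 + 7.16 = 9.42 m

9.4 m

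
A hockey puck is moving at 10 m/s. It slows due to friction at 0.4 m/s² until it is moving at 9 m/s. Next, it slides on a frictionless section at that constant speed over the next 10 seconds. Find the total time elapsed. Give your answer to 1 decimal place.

12.5 s

Phase 1 (decelerating): v₀ = 10.0 m/s, a = -0.4 m/s².
v = v₀ + at → t = (9 − 10.0) / -0.4 = 2.50 s
v² = v₀² + 2aΔx → Δx = (9² − 10.0²)/(2·-0.4) = 23.8 m

Phase 2 (constant speed): v₀ = 9.00 m/s, a = 0 m/s².
v = v₀ + at = 9.00 + (0)(10) = 9.00 m/s
Δx = v₀t + ½at² = 9.00·10 + 0.5·0·10² = 90.0 m
Total time = 2.50 + 10.0 = 12.5 s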